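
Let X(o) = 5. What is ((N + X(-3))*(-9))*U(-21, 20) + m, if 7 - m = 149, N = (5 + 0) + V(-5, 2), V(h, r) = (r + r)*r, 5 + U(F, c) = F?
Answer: 4070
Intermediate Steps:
U(F, c) = -5 + F
V(h, r) = 2*r² (V(h, r) = (2*r)*r = 2*r²)
N = 13 (N = (5 + 0) + 2*2² = 5 + 2*4 = 5 + 8 = 13)
m = -142 (m = 7 - 1*149 = 7 - 149 = -142)
((N + X(-3))*(-9))*U(-21, 20) + m = ((13 + 5)*(-9))*(-5 - 21) - 142 = (18*(-9))*(-26) - 142 = -162*(-26) - 142 = 4212 - 142 = 4070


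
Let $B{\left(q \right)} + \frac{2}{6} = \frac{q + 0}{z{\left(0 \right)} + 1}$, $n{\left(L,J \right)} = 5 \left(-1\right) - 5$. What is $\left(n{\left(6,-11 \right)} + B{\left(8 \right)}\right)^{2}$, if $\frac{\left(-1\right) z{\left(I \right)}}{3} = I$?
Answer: $\frac{49}{9} \approx 5.4444$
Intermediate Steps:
$z{\left(I \right)} = - 3 I$
$n{\left(L,J \right)} = -10$ ($n{\left(L,J \right)} = -5 - 5 = -10$)
$B{\left(q \right)} = - \frac{1}{3} + q$ ($B{\left(q \right)} = - \frac{1}{3} + \frac{q + 0}{\left(-3\right) 0 + 1} = - \frac{1}{3} + \frac{q}{0 + 1} = - \frac{1}{3} + \frac{q}{1} = - \frac{1}{3} + q 1 = - \frac{1}{3} + q$)
$\left(n{\left(6,-11 \right)} + B{\left(8 \right)}\right)^{2} = \left(-10 + \left(- \frac{1}{3} + 8\right)\right)^{2} = \left(-10 + \frac{23}{3}\right)^{2} = \left(- \frac{7}{3}\right)^{2} = \frac{49}{9}$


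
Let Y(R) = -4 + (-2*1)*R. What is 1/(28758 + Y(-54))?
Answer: 1/28862 ≈ 3.4648e-5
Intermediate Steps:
Y(R) = -4 - 2*R
1/(28758 + Y(-54)) = 1/(28758 + (-4 - 2*(-54))) = 1/(28758 + (-4 + 108)) = 1/(28758 + 104) = 1/28862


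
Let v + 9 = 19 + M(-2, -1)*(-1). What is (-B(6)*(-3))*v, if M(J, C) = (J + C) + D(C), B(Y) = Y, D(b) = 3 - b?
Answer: 162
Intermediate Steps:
M(J, C) = 3 + J (M(J, C) = (J + C) + (3 - C) = (C + J) + (3 - C) = 3 + J)
v = 9 (v = -9 + (19 + (3 - 2)*(-1)) = -9 + (19 + 1*(-1)) = -9 + (19 - 1) = -9 + 18 = 9)
(-B(6)*(-3))*v = (-1*6*(-3))*9 = -6*(-3)*9 = 18*9 = 162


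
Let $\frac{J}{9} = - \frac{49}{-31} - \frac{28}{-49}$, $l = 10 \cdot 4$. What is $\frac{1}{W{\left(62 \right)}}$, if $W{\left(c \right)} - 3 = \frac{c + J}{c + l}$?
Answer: $\frac{22134}{84059} \approx 0.26332$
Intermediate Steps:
$l = 40$
$J = \frac{4203}{217}$ ($J = 9 \left(- \frac{49}{-31} - \frac{28}{-49}\right) = 9 \left(\left(-49\right) \left(- \frac{1}{31}\right) - - \frac{4}{7}\right) = 9 \left(\frac{49}{31} + \frac{4}{7}\right) = 9 \cdot \frac{467}{217} = \frac{4203}{217} \approx 19.369$)
$W{\left(c \right)} = 3 + \frac{\frac{4203}{217} + c}{40 + c}$ ($W{\left(c \right)} = 3 + \frac{c + \frac{4203}{217}}{c + 40} = 3 + \frac{\frac{4203}{217} + c}{40 + c}$)
$\frac{1}{W{\left(62 \right)}} = \frac{1}{\frac{1}{217} \frac{1}{40 + 62} \left(30243 + 868 \cdot 62\right)} = \frac{1}{\frac{1}{217} \cdot \frac{1}{102} \left(30243 + 53816\right)} = \frac{1}{\frac{1}{217} \cdot \frac{1}{102} \cdot 84059} = \frac{1}{\frac{84059}{22134}} = \frac{22134}{84059}$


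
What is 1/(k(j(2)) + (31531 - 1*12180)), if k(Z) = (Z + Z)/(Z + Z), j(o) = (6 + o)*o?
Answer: 1/19352 ≈ 5.1674e-5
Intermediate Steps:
j(o) = o*(6 + o)
k(Z) = 1 (k(Z) = (2*Z)/((2*Z)) = (2*Z)*(1/(2*Z)) = 1)
1/(k(j(2)) + (31531 - 1*12180)) = 1/(1 + (31531 - 1*12180)) = 1/(1 + (31531 - 12180)) = 1/(1 + 19351) = 1/19352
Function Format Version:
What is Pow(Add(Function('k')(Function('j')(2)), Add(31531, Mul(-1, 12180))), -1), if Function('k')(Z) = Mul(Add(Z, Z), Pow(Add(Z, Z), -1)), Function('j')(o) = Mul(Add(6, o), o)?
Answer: Rational(1, 19352) ≈ 5.1674e-5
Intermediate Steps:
Function('j')(o) = Mul(o, Add(6, o))
Function('k')(Z) = 1 (Function('k')(Z) = Mul(Mul(2, Z), Pow(Mul(2, Z), -1)) = Mul(Mul(2, Z), Mul(Rational(1, 2), Pow(Z, -1))) = 1)
Pow(Add(Function('k')(Function('j')(2)), Add(31531, Mul(-1, 12180))), -1) = Pow(Add(1, Add(31531, Mul(-1, 12180))), -1) = Pow(Add(1, Add(31531, -12180)), -1) = Pow(Add(1, 19351), -1) = Pow(19352, -1) = Rational(1, 19352)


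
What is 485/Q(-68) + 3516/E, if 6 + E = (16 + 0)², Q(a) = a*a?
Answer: 8189617/578000 ≈ 14.169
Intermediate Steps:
Q(a) = a²
E = 250 (E = -6 + (16 + 0)² = -6 + 16² = -6 + 256 = 250)
485/Q(-68) + 3516/E = 485/((-68)²) + 3516/250 = 485/4624 + 3516*(1/250) = 485*(1/4624) + 1758/125 = 485/4624 + 1758/125 = 8189617/578000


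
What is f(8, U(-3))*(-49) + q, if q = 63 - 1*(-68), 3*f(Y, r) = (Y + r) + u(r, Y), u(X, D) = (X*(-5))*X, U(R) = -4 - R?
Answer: 295/3 ≈ 98.333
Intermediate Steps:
u(X, D) = -5*X² (u(X, D) = (-5*X)*X = -5*X²)
f(Y, r) = -5*r²/3 + Y/3 + r/3 (f(Y, r) = ((Y + r) - 5*r²)/3 = (Y + r - 5*r²)/3 = -5*r²/3 + Y/3 + r/3)
q = 131 (q = 63 + 68 = 131)
f(8, U(-3))*(-49) + q = (-5*(-4 - 1*(-3))²/3 + (⅓)*8 + (-4 - 1*(-3))/3)*(-49) + 131 = (-5*(-4 + 3)²/3 + 8/3 + (-4 + 3)/3)*(-49) + 131 = (-5/3*(-1)² + 8/3 + (⅓)*(-1))*(-49) + 131 = (-5/3*1 + 8/3 - ⅓)*(-49) + 131 = (-5/3 + 8/3 - ⅓)*(-49) + 131 = (⅔)*(-49) + 131 = -98/3 + 131 = 295/3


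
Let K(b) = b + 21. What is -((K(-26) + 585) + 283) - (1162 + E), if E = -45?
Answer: -1980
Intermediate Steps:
K(b) = 21 + b
-((K(-26) + 585) + 283) - (1162 + E) = -(((21 - 26) + 585) + 283) - (1162 - 45) = -((-5 + 585) + 283) - 1*1117 = -(580 + 283) - 1117 = -1*863 - 1117 = -863 - 1117 = -1980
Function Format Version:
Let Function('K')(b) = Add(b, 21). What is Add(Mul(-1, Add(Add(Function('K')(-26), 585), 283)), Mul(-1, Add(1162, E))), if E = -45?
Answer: -1980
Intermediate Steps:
Function('K')(b) = Add(21, b)
Add(Mul(-1, Add(Add(Function('K')(-26), 585), 283)), Mul(-1, Add(1162, E))) = Add(Mul(-1, Add(Add(Add(21, -26), 585), 283)), Mul(-1, Add(1162, -45))) = Add(Mul(-1, Add(Add(-5, 585), 283)), Mul(-1, 1117)) = Add(Mul(-1, Add(580, 283)), -1117) = Add(Mul(-1, 863), -1117) = Add(-863, -1117) = -1980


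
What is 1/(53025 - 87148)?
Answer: -1/34123 ≈ -2.9306e-5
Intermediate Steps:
1/(53025 - 87148) = 1/(-34123) = -1/34123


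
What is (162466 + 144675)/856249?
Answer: 307141/856249 ≈ 0.35871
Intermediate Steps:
(162466 + 144675)/856249 = 307141*(1/856249) = 307141/856249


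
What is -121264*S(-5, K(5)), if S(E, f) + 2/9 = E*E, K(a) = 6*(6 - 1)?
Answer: -27041872/9 ≈ -3.0047e+6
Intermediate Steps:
K(a) = 30 (K(a) = 6*5 = 30)
S(E, f) = -2/9 + E**2 (S(E, f) = -2/9 + E*E = -2/9 + E**2)
-121264*S(-5, K(5)) = -121264*(-2/9 + (-5)**2) = -121264*(-2/9 + 25) = -121264*223/9 = -27041872/9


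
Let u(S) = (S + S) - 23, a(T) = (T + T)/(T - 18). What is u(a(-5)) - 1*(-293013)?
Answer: 6738790/23 ≈ 2.9299e+5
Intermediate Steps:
a(T) = 2*T/(-18 + T) (a(T) = (2*T)/(-18 + T) = 2*T/(-18 + T))
u(S) = -23 + 2*S (u(S) = 2*S - 23 = -23 + 2*S)
u(a(-5)) - 1*(-293013) = (-23 + 2*(2*(-5)/(-18 - 5))) - 1*(-293013) = (-23 + 2*(2*(-5)/(-23))) + 293013 = (-23 + 2*(2*(-5)*(-1/23))) + 293013 = (-23 + 2*(10/23)) + 293013 = (-23 + 20/23) + 293013 = -509/23 + 293013 = 6738790/23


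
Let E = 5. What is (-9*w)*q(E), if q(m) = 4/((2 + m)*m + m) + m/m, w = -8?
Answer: 396/5 ≈ 79.200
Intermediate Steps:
q(m) = 1 + 4/(m + m*(2 + m)) (q(m) = 4/(m*(2 + m) + m) + 1 = 4/(m + m*(2 + m)) + 1 = 1 + 4/(m + m*(2 + m)))
(-9*w)*q(E) = (-9*(-8))*((4 + 5**2 + 3*5)/(5*(3 + 5))) = 72*((1/5)*(4 + 25 + 15)/8) = 72*((1/5)*(1/8)*44) = 72*(11/10) = 396/5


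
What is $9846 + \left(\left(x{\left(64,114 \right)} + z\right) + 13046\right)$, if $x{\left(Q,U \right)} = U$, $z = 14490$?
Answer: $37496$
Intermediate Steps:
$9846 + \left(\left(x{\left(64,114 \right)} + z\right) + 13046\right) = 9846 + \left(\left(114 + 14490\right) + 13046\right) = 9846 + \left(14604 + 13046\right) = 9846 + 27650 = 37496$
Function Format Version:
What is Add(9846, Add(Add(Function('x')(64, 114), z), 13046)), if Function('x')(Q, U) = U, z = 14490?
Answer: 37496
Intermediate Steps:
Add(9846, Add(Add(Function('x')(64, 114), z), 13046)) = Add(9846, Add(Add(114, 14490), 13046)) = Add(9846, Add(14604, 13046)) = Add(9846, 27650) = 37496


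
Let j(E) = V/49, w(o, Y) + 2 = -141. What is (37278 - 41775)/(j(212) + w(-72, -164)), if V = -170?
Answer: 220353/7177 ≈ 30.703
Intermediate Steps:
w(o, Y) = -143 (w(o, Y) = -2 - 141 = -143)
j(E) = -170/49
(37278 - 41775)/(j(212) + w(-72, -164)) = (37278 - 41775)/(-170/49 - 143) = -4497/(-7177/49) = -4497*(-49/7177) = 220353/7177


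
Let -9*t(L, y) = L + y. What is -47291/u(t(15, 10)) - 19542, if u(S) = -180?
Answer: -3470269/180 ≈ -19279.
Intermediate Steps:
t(L, y) = -L/9 - y/9 (t(L, y) = -(L + y)/9 = -L/9 - y/9)
-47291/u(t(15, 10)) - 19542 = -47291/(-180) - 19542 = -47291*(-1/180) - 19542 = 47291/180 - 19542 = -3470269/180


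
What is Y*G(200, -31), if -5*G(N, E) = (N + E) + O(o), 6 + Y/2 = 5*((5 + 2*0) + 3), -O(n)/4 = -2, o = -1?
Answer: -12036/5 ≈ -2407.2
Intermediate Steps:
O(n) = 8 (O(n) = -4*(-2) = 8)
Y = 68 (Y = -12 + 2*(5*((5 + 2*0) + 3)) = -12 + 2*(5*((5 + 0) + 3)) = -12 + 2*(5*(5 + 3)) = -12 + 2*(5*8) = -12 + 2*40 = -12 + 80 = 68)
G(N, E) = -8/5 - E/5 - N/5 (G(N, E) = -((N + E) + 8)/5 = -((E + N) + 8)/5 = -(8 + E + N)/5 = -8/5 - E/5 - N/5)
Y*G(200, -31) = 68*(-8/5 - ⅕*(-31) - ⅕*200) = 68*(-8/5 + 31/5 - 40) = 68*(-177/5) = -12036/5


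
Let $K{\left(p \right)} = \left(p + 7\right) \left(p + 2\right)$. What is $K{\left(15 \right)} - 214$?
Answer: $160$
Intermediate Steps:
$K{\left(p \right)} = \left(2 + p\right) \left(7 + p\right)$ ($K{\left(p \right)} = \left(7 + p\right) \left(2 + p\right) = \left(2 + p\right) \left(7 + p\right)$)
$K{\left(15 \right)} - 214 = \left(14 + 15^{2} + 9 \cdot 15\right) - 214 = \left(14 + 225 + 135\right) - 214 = 374 - 214 = 160$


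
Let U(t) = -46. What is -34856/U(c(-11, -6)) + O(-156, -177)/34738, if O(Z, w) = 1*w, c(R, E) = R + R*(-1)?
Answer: 605409793/798974 ≈ 757.73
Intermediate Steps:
c(R, E) = 0 (c(R, E) = R - R = 0)
O(Z, w) = w
-34856/U(c(-11, -6)) + O(-156, -177)/34738 = -34856/(-46) - 177/34738 = -34856*(-1/46) - 177*1/34738 = 17428/23 - 177/34738 = 605409793/798974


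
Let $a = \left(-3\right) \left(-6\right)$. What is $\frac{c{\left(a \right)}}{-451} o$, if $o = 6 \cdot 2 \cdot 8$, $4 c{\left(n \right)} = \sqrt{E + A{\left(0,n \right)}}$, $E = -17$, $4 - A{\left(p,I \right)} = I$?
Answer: $- \frac{24 i \sqrt{31}}{451} \approx - 0.29629 i$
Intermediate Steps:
$A{\left(p,I \right)} = 4 - I$
$a = 18$
$c{\left(n \right)} = \frac{\sqrt{-13 - n}}{4}$ ($c{\left(n \right)} = \frac{\sqrt{-17 - \left(-4 + n\right)}}{4} = \frac{\sqrt{-13 - n}}{4}$)
$o = 96$ ($o = 12 \cdot 8 = 96$)
$\frac{c{\left(a \right)}}{-451} o = \frac{\frac{1}{4} \sqrt{-13 - 18}}{-451} \cdot 96 = \frac{\sqrt{-13 - 18}}{4} \left(- \frac{1}{451}\right) 96 = \frac{\sqrt{-31}}{4} \left(- \frac{1}{451}\right) 96 = \frac{i \sqrt{31}}{4} \left(- \frac{1}{451}\right) 96 = - \frac{i \sqrt{31}}{1804} \cdot 96 = - \frac{24 i \sqrt{31}}{451}$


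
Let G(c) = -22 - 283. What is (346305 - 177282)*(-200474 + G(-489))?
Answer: -33936268917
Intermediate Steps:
G(c) = -305
(346305 - 177282)*(-200474 + G(-489)) = (346305 - 177282)*(-200474 - 305) = 169023*(-200779) = -33936268917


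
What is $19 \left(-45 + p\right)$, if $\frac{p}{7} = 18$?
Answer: $1539$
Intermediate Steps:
$p = 126$ ($p = 7 \cdot 18 = 126$)
$19 \left(-45 + p\right) = 19 \left(-45 + 126\right) = 19 \cdot 81 = 1539$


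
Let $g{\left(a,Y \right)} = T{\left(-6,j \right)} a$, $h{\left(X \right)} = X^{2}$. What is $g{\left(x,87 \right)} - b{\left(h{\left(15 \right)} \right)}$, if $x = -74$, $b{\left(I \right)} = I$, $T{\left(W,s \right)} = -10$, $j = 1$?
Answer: $515$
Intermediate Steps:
$g{\left(a,Y \right)} = - 10 a$
$g{\left(x,87 \right)} - b{\left(h{\left(15 \right)} \right)} = \left(-10\right) \left(-74\right) - 15^{2} = 740 - 225 = 515$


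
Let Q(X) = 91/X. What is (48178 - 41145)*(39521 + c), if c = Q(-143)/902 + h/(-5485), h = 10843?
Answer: 15125950167114657/54422170 ≈ 2.7794e+8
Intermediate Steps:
c = -107622641/54422170 (c = (91/(-143))/902 + 10843/(-5485) = (91*(-1/143))*(1/902) + 10843*(-1/5485) = -7/11*1/902 - 10843/5485 = -7/9922 - 10843/5485 = -107622641/54422170 ≈ -1.9776)
(48178 - 41145)*(39521 + c) = (48178 - 41145)*(39521 - 107622641/54422170) = 7033*(2150710957929/54422170) = 15125950167114657/54422170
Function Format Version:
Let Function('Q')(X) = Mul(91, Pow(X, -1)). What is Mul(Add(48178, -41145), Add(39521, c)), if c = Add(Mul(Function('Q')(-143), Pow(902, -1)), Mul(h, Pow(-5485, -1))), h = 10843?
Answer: Rational(15125950167114657, 54422170) ≈ 2.7794e+8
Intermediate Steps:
c = Rational(-107622641, 54422170) (c = Add(Mul(Mul(91, Pow(-143, -1)), Pow(902, -1)), Mul(10843, Pow(-5485, -1))) = Add(Mul(Mul(91, Rational(-1, 143)), Rational(1, 902)), Mul(10843, Rational(-1, 5485))) = Add(Mul(Rational(-7, 11), Rational(1, 902)), Rational(-10843, 5485)) = Add(Rational(-7, 9922), Rational(-10843, 5485)) = Rational(-107622641, 54422170) ≈ -1.9776)
Mul(Add(48178, -41145), Add(39521, c)) = Mul(Add(48178, -41145), Add(39521, Rational(-107622641, 54422170))) = Mul(7033, Rational(2150710957929, 54422170)) = Rational(15125950167114657, 54422170)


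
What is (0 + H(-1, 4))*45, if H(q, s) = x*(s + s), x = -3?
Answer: -1080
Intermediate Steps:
H(q, s) = -6*s (H(q, s) = -3*(s + s) = -6*s)
(0 + H(-1, 4))*45 = (0 - 6*4)*45 = (0 - 24)*45 = -24*45 = -1080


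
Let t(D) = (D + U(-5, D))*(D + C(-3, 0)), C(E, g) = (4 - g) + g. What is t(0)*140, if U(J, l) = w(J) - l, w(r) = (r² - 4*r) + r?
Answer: 22400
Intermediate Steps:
w(r) = r² - 3*r
U(J, l) = -l + J*(-3 + J) (U(J, l) = J*(-3 + J) - l = -l + J*(-3 + J))
C(E, g) = 4
t(D) = 160 + 40*D (t(D) = (D + (-D - 5*(-3 - 5)))*(D + 4) = (D + (-D - 5*(-8)))*(4 + D) = (D + (-D + 40))*(4 + D) = (D + (40 - D))*(4 + D) = 40*(4 + D) = 160 + 40*D)
t(0)*140 = (160 + 40*0)*140 = (160 + 0)*140 = 160*140 = 22400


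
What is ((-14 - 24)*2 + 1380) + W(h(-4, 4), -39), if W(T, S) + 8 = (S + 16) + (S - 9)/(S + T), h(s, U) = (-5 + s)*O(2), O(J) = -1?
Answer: 6373/5 ≈ 1274.6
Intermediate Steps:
h(s, U) = 5 - s (h(s, U) = (-5 + s)*(-1) = 5 - s)
W(T, S) = 8 + S + (-9 + S)/(S + T) (W(T, S) = -8 + ((S + 16) + (S - 9)/(S + T)) = -8 + ((16 + S) + (-9 + S)/(S + T)) = -8 + (16 + S + (-9 + S)/(S + T)) = 8 + S + (-9 + S)/(S + T))
((-14 - 24)*2 + 1380) + W(h(-4, 4), -39) = ((-14 - 24)*2 + 1380) + (-9 + (-39)**2 + 8*(5 - 1*(-4)) + 9*(-39) - 39*(5 - 1*(-4)))/(-39 + (5 - 1*(-4))) = (-38*2 + 1380) + (-9 + 1521 + 8*(5 + 4) - 351 - 39*(5 + 4))/(-39 + (5 + 4)) = (-76 + 1380) + (-9 + 1521 + 8*9 - 351 - 39*9)/(-39 + 9) = 1304 + (-9 + 1521 + 72 - 351 - 351)/(-30) = 1304 - 1/30*882 = 1304 - 147/5 = 6373/5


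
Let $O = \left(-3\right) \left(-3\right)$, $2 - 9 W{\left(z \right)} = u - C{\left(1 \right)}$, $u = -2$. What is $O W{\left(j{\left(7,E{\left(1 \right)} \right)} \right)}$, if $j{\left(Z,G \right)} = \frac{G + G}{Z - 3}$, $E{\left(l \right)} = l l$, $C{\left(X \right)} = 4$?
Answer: $8$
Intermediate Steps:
$E{\left(l \right)} = l^{2}$
$j{\left(Z,G \right)} = \frac{2 G}{-3 + Z}$
$W{\left(z \right)} = \frac{8}{9}$ ($W{\left(z \right)} = \frac{2}{9} - \frac{-2 - 4}{9} = \frac{2}{9} - - \frac{2}{3} = \frac{2}{9} + \frac{2}{3} = \frac{8}{9}$)
$O = 9$
$O W{\left(j{\left(7,E{\left(1 \right)} \right)} \right)} = 9 \cdot \frac{8}{9} = 8$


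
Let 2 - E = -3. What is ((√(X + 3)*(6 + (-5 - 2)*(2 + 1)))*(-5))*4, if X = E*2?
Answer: 300*√13 ≈ 1081.7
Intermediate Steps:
E = 5 (E = 2 - 1*(-3) = 2 + 3 = 5)
X = 10 (X = 5*2 = 10)
((√(X + 3)*(6 + (-5 - 2)*(2 + 1)))*(-5))*4 = ((√(10 + 3)*(6 + (-5 - 2)*(2 + 1)))*(-5))*4 = ((√13*(6 - 7*3))*(-5))*4 = ((√13*(6 - 21))*(-5))*4 = ((√13*(-15))*(-5))*4 = (-15*√13*(-5))*4 = (75*√13)*4 = 300*√13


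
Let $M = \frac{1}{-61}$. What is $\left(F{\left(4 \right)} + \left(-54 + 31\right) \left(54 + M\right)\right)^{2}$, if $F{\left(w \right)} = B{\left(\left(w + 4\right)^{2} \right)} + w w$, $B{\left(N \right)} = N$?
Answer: $\frac{5020997881}{3721} \approx 1.3494 \cdot 10^{6}$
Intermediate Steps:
$M = - \frac{1}{61} \approx -0.016393$
$F{\left(w \right)} = w^{2} + \left(4 + w\right)^{2}$ ($F{\left(w \right)} = \left(w + 4\right)^{2} + w w = \left(4 + w\right)^{2} + w^{2} = w^{2} + \left(4 + w\right)^{2}$)
$\left(F{\left(4 \right)} + \left(-54 + 31\right) \left(54 + M\right)\right)^{2} = \left(\left(4^{2} + \left(4 + 4\right)^{2}\right) + \left(-54 + 31\right) \left(54 - \frac{1}{61}\right)\right)^{2} = \left(\left(16 + 8^{2}\right) - \frac{75739}{61}\right)^{2} = \left(\left(16 + 64\right) - \frac{75739}{61}\right)^{2} = \left(80 - \frac{75739}{61}\right)^{2} = \left(- \frac{70859}{61}\right)^{2} = \frac{5020997881}{3721}$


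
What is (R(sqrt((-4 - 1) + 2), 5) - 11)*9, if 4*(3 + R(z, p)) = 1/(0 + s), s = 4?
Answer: -2007/16 ≈ -125.44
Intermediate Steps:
R(z, p) = -47/16 (R(z, p) = -3 + 1/(4*(0 + 4)) = -3 + (1/4)/4 = -3 + (1/4)*(1/4) = -3 + 1/16 = -47/16)
(R(sqrt((-4 - 1) + 2), 5) - 11)*9 = (-47/16 - 11)*9 = -223/16*9 = -2007/16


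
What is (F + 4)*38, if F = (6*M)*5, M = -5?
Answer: -5548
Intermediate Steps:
F = -150 (F = (6*(-5))*5 = -30*5 = -150)
(F + 4)*38 = (-150 + 4)*38 = -146*38 = -5548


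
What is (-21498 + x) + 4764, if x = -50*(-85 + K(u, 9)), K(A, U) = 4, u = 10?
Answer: -12684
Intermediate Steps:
x = 4050 (x = -50*(-85 + 4) = -50*(-81) = 4050)
(-21498 + x) + 4764 = (-21498 + 4050) + 4764 = -17448 + 4764 = -12684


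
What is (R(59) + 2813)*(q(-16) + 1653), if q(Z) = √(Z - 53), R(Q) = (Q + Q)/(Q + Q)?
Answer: 4651542 + 2814*I*√69 ≈ 4.6515e+6 + 23375.0*I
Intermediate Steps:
R(Q) = 1 (R(Q) = (2*Q)/((2*Q)) = (2*Q)*(1/(2*Q)) = 1)
q(Z) = √(-53 + Z)
(R(59) + 2813)*(q(-16) + 1653) = (1 + 2813)*(√(-53 - 16) + 1653) = 2814*(√(-69) + 1653) = 2814*(I*√69 + 1653) = 2814*(1653 + I*√69) = 4651542 + 2814*I*√69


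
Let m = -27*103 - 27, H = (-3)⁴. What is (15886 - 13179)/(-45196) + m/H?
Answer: -4708505/135588 ≈ -34.727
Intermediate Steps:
H = 81
m = -2808 (m = -2781 - 27 = -2808)
(15886 - 13179)/(-45196) + m/H = (15886 - 13179)/(-45196) - 2808/81 = 2707*(-1/45196) - 2808*1/81 = -2707/45196 - 104/3 = -4708505/135588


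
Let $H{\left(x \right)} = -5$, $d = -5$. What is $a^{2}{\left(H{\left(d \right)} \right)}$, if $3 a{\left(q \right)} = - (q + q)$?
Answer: $\frac{100}{9} \approx 11.111$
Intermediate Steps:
$a{\left(q \right)} = - \frac{2 q}{3}$ ($a{\left(q \right)} = \frac{\left(-1\right) \left(q + q\right)}{3} = \frac{\left(-1\right) 2 q}{3} = \frac{\left(-2\right) q}{3} = - \frac{2 q}{3}$)
$a^{2}{\left(H{\left(d \right)} \right)} = \left(\left(- \frac{2}{3}\right) \left(-5\right)\right)^{2} = \left(\frac{10}{3}\right)^{2} = \frac{100}{9}$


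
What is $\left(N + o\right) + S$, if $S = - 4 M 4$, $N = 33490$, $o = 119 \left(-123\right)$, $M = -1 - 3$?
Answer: $18917$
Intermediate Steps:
$M = -4$
$o = -14637$
$S = 64$ ($S = \left(-4\right) \left(-4\right) 4 = 16 \cdot 4 = 64$)
$\left(N + o\right) + S = \left(33490 - 14637\right) + 64 = 18853 + 64 = 18917$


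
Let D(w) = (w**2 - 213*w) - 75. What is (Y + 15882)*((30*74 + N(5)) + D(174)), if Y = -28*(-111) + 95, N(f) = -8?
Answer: -88726165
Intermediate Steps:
D(w) = -75 + w**2 - 213*w
Y = 3203 (Y = 3108 + 95 = 3203)
(Y + 15882)*((30*74 + N(5)) + D(174)) = (3203 + 15882)*((30*74 - 8) + (-75 + 174**2 - 213*174)) = 19085*((2220 - 8) + (-75 + 30276 - 37062)) = 19085*(2212 - 6861) = 19085*(-4649) = -88726165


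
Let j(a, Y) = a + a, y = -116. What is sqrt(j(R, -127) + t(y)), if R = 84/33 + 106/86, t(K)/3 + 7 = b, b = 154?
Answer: sqrt(100354991)/473 ≈ 21.179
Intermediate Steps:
t(K) = 441 (t(K) = -21 + 3*154 = -21 + 462 = 441)
R = 1787/473 (R = 84*(1/33) + 106*(1/86) = 28/11 + 53/43 = 1787/473 ≈ 3.7780)
j(a, Y) = 2*a
sqrt(j(R, -127) + t(y)) = sqrt(2*(1787/473) + 441) = sqrt(3574/473 + 441) = sqrt(212167/473) = sqrt(100354991)/473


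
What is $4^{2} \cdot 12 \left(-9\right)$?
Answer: $-1728$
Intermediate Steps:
$4^{2} \cdot 12 \left(-9\right) = 16 \cdot 12 \left(-9\right) = 192 \left(-9\right) = -1728$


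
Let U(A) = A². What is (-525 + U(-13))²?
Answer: 126736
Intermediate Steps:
(-525 + U(-13))² = (-525 + (-13)²)² = (-525 + 169)² = (-356)² = 126736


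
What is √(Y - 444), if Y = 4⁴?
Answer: 2*I*√47 ≈ 13.711*I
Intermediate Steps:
Y = 256
√(Y - 444) = √(256 - 444) = √(-188) = 2*I*√47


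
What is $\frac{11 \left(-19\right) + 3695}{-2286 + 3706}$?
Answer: $\frac{1743}{710} \approx 2.4549$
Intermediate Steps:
$\frac{11 \left(-19\right) + 3695}{-2286 + 3706} = \frac{-209 + 3695}{1420} = 3486 \cdot \frac{1}{1420} = \frac{1743}{710}$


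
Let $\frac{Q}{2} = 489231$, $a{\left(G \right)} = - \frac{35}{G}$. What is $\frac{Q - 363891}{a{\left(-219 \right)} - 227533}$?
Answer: $- \frac{134591049}{49829692} \approx -2.701$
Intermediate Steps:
$Q = 978462$ ($Q = 2 \cdot 489231 = 978462$)
$\frac{Q - 363891}{a{\left(-219 \right)} - 227533} = \frac{978462 - 363891}{- \frac{35}{-219} - 227533} = \frac{614571}{\left(-35\right) \left(- \frac{1}{219}\right) - 227533} = \frac{614571}{\frac{35}{219} - 227533} = \frac{614571}{- \frac{49829692}{219}} = 614571 \left(- \frac{219}{49829692}\right) = - \frac{134591049}{49829692}$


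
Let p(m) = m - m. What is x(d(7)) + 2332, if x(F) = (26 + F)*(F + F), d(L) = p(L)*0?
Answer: 2332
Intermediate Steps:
p(m) = 0
d(L) = 0 (d(L) = 0*0 = 0)
x(F) = 2*F*(26 + F) (x(F) = (26 + F)*(2*F) = 2*F*(26 + F))
x(d(7)) + 2332 = 2*0*(26 + 0) + 2332 = 2*0*26 + 2332 = 0 + 2332 = 2332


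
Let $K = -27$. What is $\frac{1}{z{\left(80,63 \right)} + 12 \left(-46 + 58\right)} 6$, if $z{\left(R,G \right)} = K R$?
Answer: $- \frac{1}{336} \approx -0.0029762$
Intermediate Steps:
$z{\left(R,G \right)} = - 27 R$
$\frac{1}{z{\left(80,63 \right)} + 12 \left(-46 + 58\right)} 6 = \frac{1}{\left(-27\right) 80 + 12 \left(-46 + 58\right)} 6 = \frac{1}{-2160 + 12 \cdot 12} \cdot 6 = \frac{1}{-2160 + 144} \cdot 6 = \frac{1}{-2016} \cdot 6 = \left(- \frac{1}{2016}\right) 6 = - \frac{1}{336}$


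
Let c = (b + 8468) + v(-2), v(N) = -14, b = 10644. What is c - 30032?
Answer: -10934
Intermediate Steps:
c = 19098 (c = (10644 + 8468) - 14 = 19112 - 14 = 19098)
c - 30032 = 19098 - 30032 = -10934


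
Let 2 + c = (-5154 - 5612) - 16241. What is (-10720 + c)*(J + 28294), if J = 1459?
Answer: -1122550937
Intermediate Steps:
c = -27009 (c = -2 + ((-5154 - 5612) - 16241) = -2 + (-10766 - 16241) = -2 - 27007 = -27009)
(-10720 + c)*(J + 28294) = (-10720 - 27009)*(1459 + 28294) = -37729*29753 = -1122550937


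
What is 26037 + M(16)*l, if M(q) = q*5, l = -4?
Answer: 25717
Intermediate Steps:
M(q) = 5*q
26037 + M(16)*l = 26037 + (5*16)*(-4) = 26037 + 80*(-4) = 26037 - 320 = 25717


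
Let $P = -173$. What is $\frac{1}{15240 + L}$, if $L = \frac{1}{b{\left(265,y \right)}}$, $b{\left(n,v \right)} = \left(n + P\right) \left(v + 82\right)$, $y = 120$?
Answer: $\frac{18584}{283220161} \approx 6.5617 \cdot 10^{-5}$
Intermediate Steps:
$b{\left(n,v \right)} = \left(-173 + n\right) \left(82 + v\right)$ ($b{\left(n,v \right)} = \left(n - 173\right) \left(v + 82\right) = \left(-173 + n\right) \left(82 + v\right)$)
$L = \frac{1}{18584}$ ($L = \frac{1}{-14186 - 20760 + 82 \cdot 265 + 265 \cdot 120} = \frac{1}{-14186 - 20760 + 21730 + 31800} = \frac{1}{18584} \approx 5.381 \cdot 10^{-5}$)
$\frac{1}{15240 + L} = \frac{1}{15240 + \frac{1}{18584}} = \frac{1}{\frac{283220161}{18584}} = \frac{18584}{283220161}$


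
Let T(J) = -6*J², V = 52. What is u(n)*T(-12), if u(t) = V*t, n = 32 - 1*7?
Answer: -1123200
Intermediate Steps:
n = 25 (n = 32 - 7 = 25)
u(t) = 52*t
u(n)*T(-12) = (52*25)*(-6*(-12)²) = 1300*(-6*144) = 1300*(-864) = -1123200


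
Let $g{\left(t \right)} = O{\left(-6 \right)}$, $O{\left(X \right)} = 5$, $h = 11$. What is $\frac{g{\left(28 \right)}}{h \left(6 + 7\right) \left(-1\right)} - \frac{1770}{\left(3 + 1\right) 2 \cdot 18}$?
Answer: $- \frac{42305}{3432} \approx -12.327$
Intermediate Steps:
$g{\left(t \right)} = 5$
$\frac{g{\left(28 \right)}}{h \left(6 + 7\right) \left(-1\right)} - \frac{1770}{\left(3 + 1\right) 2 \cdot 18} = \frac{5}{11 \left(6 + 7\right) \left(-1\right)} - \frac{1770}{\left(3 + 1\right) 2 \cdot 18} = \frac{5}{11 \cdot 13 \left(-1\right)} - \frac{1770}{4 \cdot 2 \cdot 18} = \frac{5}{143 \left(-1\right)} - \frac{1770}{8 \cdot 18} = \frac{5}{-143} - \frac{1770}{144} = 5 \left(- \frac{1}{143}\right) - \frac{295}{24} = - \frac{5}{143} - \frac{295}{24} = - \frac{42305}{3432}$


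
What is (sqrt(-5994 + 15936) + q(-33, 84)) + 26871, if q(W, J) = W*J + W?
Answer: 24066 + sqrt(9942) ≈ 24166.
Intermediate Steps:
q(W, J) = W + J*W (q(W, J) = J*W + W = W + J*W)
(sqrt(-5994 + 15936) + q(-33, 84)) + 26871 = (sqrt(-5994 + 15936) - 33*(1 + 84)) + 26871 = (sqrt(9942) - 33*85) + 26871 = (sqrt(9942) - 2805) + 26871 = (-2805 + sqrt(9942)) + 26871 = 24066 + sqrt(9942)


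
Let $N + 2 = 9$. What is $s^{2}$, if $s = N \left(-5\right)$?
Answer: $1225$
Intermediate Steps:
$N = 7$ ($N = -2 + 9 = 7$)
$s = -35$ ($s = 7 \left(-5\right) = -35$)
$s^{2} = \left(-35\right)^{2} = 1225$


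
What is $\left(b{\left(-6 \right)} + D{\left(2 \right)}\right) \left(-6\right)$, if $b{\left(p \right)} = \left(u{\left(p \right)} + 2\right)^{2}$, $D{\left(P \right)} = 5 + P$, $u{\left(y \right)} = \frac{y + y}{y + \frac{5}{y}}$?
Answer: $- \frac{212898}{1681} \approx -126.65$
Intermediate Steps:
$u{\left(y \right)} = \frac{2 y}{y + \frac{5}{y}}$
$b{\left(p \right)} = \left(2 + \frac{2 p^{2}}{5 + p^{2}}\right)^{2}$ ($b{\left(p \right)} = \left(\frac{2 p^{2}}{5 + p^{2}} + 2\right)^{2} = \left(2 + \frac{2 p^{2}}{5 + p^{2}}\right)^{2}$)
$\left(b{\left(-6 \right)} + D{\left(2 \right)}\right) \left(-6\right) = \left(\frac{4 \left(5 + 2 \left(-6\right)^{2}\right)^{2}}{\left(5 + \left(-6\right)^{2}\right)^{2}} + \left(5 + 2\right)\right) \left(-6\right) = \left(\frac{4 \left(5 + 2 \cdot 36\right)^{2}}{\left(5 + 36\right)^{2}} + 7\right) \left(-6\right) = \left(\frac{4 \left(5 + 72\right)^{2}}{1681} + 7\right) \left(-6\right) = \left(4 \cdot \frac{1}{1681} \cdot 77^{2} + 7\right) \left(-6\right) = \left(4 \cdot \frac{1}{1681} \cdot 5929 + 7\right) \left(-6\right) = \left(\frac{23716}{1681} + 7\right) \left(-6\right) = \frac{35483}{1681} \left(-6\right) = - \frac{212898}{1681}$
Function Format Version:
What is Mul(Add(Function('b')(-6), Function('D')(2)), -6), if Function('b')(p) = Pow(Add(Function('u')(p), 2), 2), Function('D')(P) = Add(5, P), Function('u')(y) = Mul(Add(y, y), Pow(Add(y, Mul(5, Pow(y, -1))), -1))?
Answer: Rational(-212898, 1681) ≈ -126.65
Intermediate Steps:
Function('u')(y) = Mul(2, y, Pow(Add(y, Mul(5, Pow(y, -1))), -1)) (Function('u')(y) = Mul(Mul(2, y), Pow(Add(y, Mul(5, Pow(y, -1))), -1)) = Mul(2, y, Pow(Add(y, Mul(5, Pow(y, -1))), -1)))
Function('b')(p) = Pow(Add(2, Mul(2, Pow(p, 2), Pow(Add(5, Pow(p, 2)), -1))), 2) (Function('b')(p) = Pow(Add(Mul(2, Pow(p, 2), Pow(Add(5, Pow(p, 2)), -1)), 2), 2) = Pow(Add(2, Mul(2, Pow(p, 2), Pow(Add(5, Pow(p, 2)), -1))), 2))
Mul(Add(Function('b')(-6), Function('D')(2)), -6) = Mul(Add(Mul(4, Pow(Add(5, Pow(-6, 2)), -2), Pow(Add(5, Mul(2, Pow(-6, 2))), 2)), Add(5, 2)), -6) = Mul(Add(Mul(4, Pow(Add(5, 36), -2), Pow(Add(5, Mul(2, 36)), 2)), 7), -6) = Mul(Add(Mul(4, Pow(41, -2), Pow(Add(5, 72), 2)), 7), -6) = Mul(Add(Mul(4, Rational(1, 1681), Pow(77, 2)), 7), -6) = Mul(Add(Mul(4, Rational(1, 1681), 5929), 7), -6) = Mul(Add(Rational(23716, 1681), 7), -6) = Mul(Rational(35483, 1681), -6) = Rational(-212898, 1681)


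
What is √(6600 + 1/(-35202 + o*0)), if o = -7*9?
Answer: √8178593271198/35202 ≈ 81.240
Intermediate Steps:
o = -63
√(6600 + 1/(-35202 + o*0)) = √(6600 + 1/(-35202 - 63*0)) = √(6600 + 1/(-35202 + 0)) = √(6600 + 1/(-35202)) = √(6600 - 1/35202) = √(232333199/35202) = √8178593271198/35202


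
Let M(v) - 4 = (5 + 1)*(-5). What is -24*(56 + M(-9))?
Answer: -720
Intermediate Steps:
M(v) = -26 (M(v) = 4 + (5 + 1)*(-5) = 4 + 6*(-5) = 4 - 30 = -26)
-24*(56 + M(-9)) = -24*(56 - 26) = -24*30 = -720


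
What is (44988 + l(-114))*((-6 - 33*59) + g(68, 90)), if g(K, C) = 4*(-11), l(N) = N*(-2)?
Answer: -90296352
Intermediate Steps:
l(N) = -2*N
g(K, C) = -44
(44988 + l(-114))*((-6 - 33*59) + g(68, 90)) = (44988 - 2*(-114))*((-6 - 33*59) - 44) = (44988 + 228)*((-6 - 1947) - 44) = 45216*(-1953 - 44) = 45216*(-1997) = -90296352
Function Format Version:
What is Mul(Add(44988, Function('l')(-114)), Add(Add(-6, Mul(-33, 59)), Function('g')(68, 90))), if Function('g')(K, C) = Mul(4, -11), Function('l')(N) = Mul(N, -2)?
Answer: -90296352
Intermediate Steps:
Function('l')(N) = Mul(-2, N)
Function('g')(K, C) = -44
Mul(Add(44988, Function('l')(-114)), Add(Add(-6, Mul(-33, 59)), Function('g')(68, 90))) = Mul(Add(44988, Mul(-2, -114)), Add(Add(-6, Mul(-33, 59)), -44)) = Mul(Add(44988, 228), Add(Add(-6, -1947), -44)) = Mul(45216, Add(-1953, -44)) = Mul(45216, -1997) = -90296352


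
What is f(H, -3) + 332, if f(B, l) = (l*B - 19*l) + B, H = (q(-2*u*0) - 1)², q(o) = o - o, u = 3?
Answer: 387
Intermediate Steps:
q(o) = 0
H = 1 (H = (0 - 1)² = (-1)² = 1)
f(B, l) = B - 19*l + B*l (f(B, l) = (B*l - 19*l) + B = (-19*l + B*l) + B = B - 19*l + B*l)
f(H, -3) + 332 = (1 - 19*(-3) + 1*(-3)) + 332 = (1 + 57 - 3) + 332 = 55 + 332 = 387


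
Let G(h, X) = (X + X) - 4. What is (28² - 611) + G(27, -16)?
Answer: 137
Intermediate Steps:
G(h, X) = -4 + 2*X (G(h, X) = 2*X - 4 = -4 + 2*X)
(28² - 611) + G(27, -16) = (28² - 611) + (-4 + 2*(-16)) = (784 - 611) + (-4 - 32) = 173 - 36 = 137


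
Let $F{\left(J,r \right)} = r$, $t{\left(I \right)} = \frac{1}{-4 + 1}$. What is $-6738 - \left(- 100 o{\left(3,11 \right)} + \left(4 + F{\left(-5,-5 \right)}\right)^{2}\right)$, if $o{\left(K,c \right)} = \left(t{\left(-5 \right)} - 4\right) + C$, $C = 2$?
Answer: $- \frac{20917}{3} \approx -6972.3$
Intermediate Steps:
$t{\left(I \right)} = - \frac{1}{3}$ ($t{\left(I \right)} = \frac{1}{-3} = - \frac{1}{3}$)
$o{\left(K,c \right)} = - \frac{7}{3}$ ($o{\left(K,c \right)} = \left(- \frac{1}{3} - 4\right) + 2 = - \frac{13}{3} + 2 = - \frac{7}{3}$)
$-6738 - \left(- 100 o{\left(3,11 \right)} + \left(4 + F{\left(-5,-5 \right)}\right)^{2}\right) = -6738 - \left(\left(-100\right) \left(- \frac{7}{3}\right) + \left(4 - 5\right)^{2}\right) = -6738 - \left(\frac{700}{3} + \left(-1\right)^{2}\right) = -6738 - \left(\frac{700}{3} + 1\right) = -6738 - \frac{703}{3} = - \frac{20917}{3}$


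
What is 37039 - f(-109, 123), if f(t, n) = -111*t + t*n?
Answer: 38347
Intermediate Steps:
f(t, n) = -111*t + n*t
37039 - f(-109, 123) = 37039 - (-109)*(-111 + 123) = 37039 - (-109)*12 = 37039 - 1*(-1308) = 37039 + 1308 = 38347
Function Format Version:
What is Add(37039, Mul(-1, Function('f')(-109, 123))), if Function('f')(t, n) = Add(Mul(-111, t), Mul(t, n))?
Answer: 38347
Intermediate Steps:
Function('f')(t, n) = Add(Mul(-111, t), Mul(n, t))
Add(37039, Mul(-1, Function('f')(-109, 123))) = Add(37039, Mul(-1, Mul(-109, Add(-111, 123)))) = Add(37039, Mul(-1, Mul(-109, 12))) = Add(37039, Mul(-1, -1308)) = Add(37039, 1308) = 38347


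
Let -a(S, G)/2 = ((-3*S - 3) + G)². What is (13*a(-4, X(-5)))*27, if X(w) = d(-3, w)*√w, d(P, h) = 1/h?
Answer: -283608/5 + 12636*I*√5/5 ≈ -56722.0 + 5651.0*I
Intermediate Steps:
d(P, h) = 1/h
X(w) = w^(-½) (X(w) = √w/w = w^(-½))
a(S, G) = -2*(-3 + G - 3*S)² (a(S, G) = -2*((-3*S - 3) + G)² = -2*((-3 - 3*S) + G)² = -2*(-3 + G - 3*S)²)
(13*a(-4, X(-5)))*27 = (13*(-2*(3 - 1/√(-5) + 3*(-4))²))*27 = (13*(-2*(3 - (-1)*I*√5/5 - 12)²))*27 = (13*(-2*(3 + I*√5/5 - 12)²))*27 = (13*(-2*(-9 + I*√5/5)²))*27 = -26*(-9 + I*√5/5)²*27 = -702*(-9 + I*√5/5)²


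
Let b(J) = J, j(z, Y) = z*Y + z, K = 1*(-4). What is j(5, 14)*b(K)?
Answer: -300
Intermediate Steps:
K = -4
j(z, Y) = z + Y*z (j(z, Y) = Y*z + z = z + Y*z)
j(5, 14)*b(K) = (5*(1 + 14))*(-4) = (5*15)*(-4) = 75*(-4) = -300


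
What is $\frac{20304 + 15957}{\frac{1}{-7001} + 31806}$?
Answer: $\frac{253863261}{222673805} \approx 1.1401$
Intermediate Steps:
$\frac{20304 + 15957}{\frac{1}{-7001} + 31806} = \frac{36261}{- \frac{1}{7001} + 31806} = \frac{36261}{\frac{222673805}{7001}} = 36261 \cdot \frac{7001}{222673805} = \frac{253863261}{222673805}$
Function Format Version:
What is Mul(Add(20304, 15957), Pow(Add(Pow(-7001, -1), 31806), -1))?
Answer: Rational(253863261, 222673805) ≈ 1.1401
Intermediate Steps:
Mul(Add(20304, 15957), Pow(Add(Pow(-7001, -1), 31806), -1)) = Mul(36261, Pow(Add(Rational(-1, 7001), 31806), -1)) = Mul(36261, Pow(Rational(222673805, 7001), -1)) = Mul(36261, Rational(7001, 222673805)) = Rational(253863261, 222673805)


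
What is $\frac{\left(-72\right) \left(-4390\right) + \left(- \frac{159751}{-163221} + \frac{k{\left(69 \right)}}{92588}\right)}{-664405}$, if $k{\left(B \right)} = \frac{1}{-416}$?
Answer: $- \frac{1987112381308718827}{4176927719486471040} \approx -0.47574$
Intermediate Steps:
$k{\left(B \right)} = - \frac{1}{416}$
$\frac{\left(-72\right) \left(-4390\right) + \left(- \frac{159751}{-163221} + \frac{k{\left(69 \right)}}{92588}\right)}{-664405} = \frac{\left(-72\right) \left(-4390\right) - \left(- \frac{159751}{163221} + \frac{1}{38516608}\right)}{-664405} = \left(316080 - - \frac{6153066481387}{6286719274368}\right) \left(- \frac{1}{664405}\right) = \left(316080 + \left(\frac{159751}{163221} - \frac{1}{38516608}\right)\right) \left(- \frac{1}{664405}\right) = \left(316080 + \frac{6153066481387}{6286719274368}\right) \left(- \frac{1}{664405}\right) = \frac{1987112381308718827}{6286719274368} \left(- \frac{1}{664405}\right) = - \frac{1987112381308718827}{4176927719486471040}$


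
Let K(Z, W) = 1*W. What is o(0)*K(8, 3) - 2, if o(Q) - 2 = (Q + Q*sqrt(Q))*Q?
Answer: 4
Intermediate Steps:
K(Z, W) = W
o(Q) = 2 + Q*(Q + Q**(3/2)) (o(Q) = 2 + (Q + Q*sqrt(Q))*Q = 2 + (Q + Q**(3/2))*Q = 2 + Q*(Q + Q**(3/2)))
o(0)*K(8, 3) - 2 = (2 + 0**2 + 0**(5/2))*3 - 2 = (2 + 0 + 0)*3 - 2 = 2*3 - 2 = 6 - 2 = 4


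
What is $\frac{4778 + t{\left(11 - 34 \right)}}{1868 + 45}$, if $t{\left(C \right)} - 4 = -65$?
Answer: $\frac{4717}{1913} \approx 2.4658$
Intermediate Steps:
$t{\left(C \right)} = -61$ ($t{\left(C \right)} = 4 - 65 = -61$)
$\frac{4778 + t{\left(11 - 34 \right)}}{1868 + 45} = \frac{4778 - 61}{1868 + 45} = \frac{4717}{1913}$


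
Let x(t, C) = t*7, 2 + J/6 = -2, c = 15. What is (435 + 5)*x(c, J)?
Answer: 46200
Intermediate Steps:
J = -24 (J = -12 + 6*(-2) = -12 - 12 = -24)
x(t, C) = 7*t
(435 + 5)*x(c, J) = (435 + 5)*(7*15) = 440*105 = 46200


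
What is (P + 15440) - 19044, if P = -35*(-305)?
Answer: 7071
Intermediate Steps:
P = 10675
(P + 15440) - 19044 = (10675 + 15440) - 19044 = 26115 - 19044 = 7071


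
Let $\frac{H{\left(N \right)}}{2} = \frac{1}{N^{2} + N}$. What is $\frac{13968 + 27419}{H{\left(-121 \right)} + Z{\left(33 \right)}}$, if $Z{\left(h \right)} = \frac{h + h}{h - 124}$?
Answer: $- \frac{27342735420}{479069} \approx -57075.0$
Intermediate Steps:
$H{\left(N \right)} = \frac{2}{N + N^{2}}$ ($H{\left(N \right)} = \frac{2}{N^{2} + N} = \frac{2}{N + N^{2}}$)
$Z{\left(h \right)} = \frac{2 h}{-124 + h}$
$\frac{13968 + 27419}{H{\left(-121 \right)} + Z{\left(33 \right)}} = \frac{13968 + 27419}{\frac{2}{\left(-121\right) \left(1 - 121\right)} + 2 \cdot 33 \frac{1}{-124 + 33}} = \frac{41387}{2 \left(- \frac{1}{121}\right) \frac{1}{-120} + 2 \cdot 33 \frac{1}{-91}} = \frac{41387}{2 \left(- \frac{1}{121}\right) \left(- \frac{1}{120}\right) + 2 \cdot 33 \left(- \frac{1}{91}\right)} = \frac{41387}{\frac{1}{7260} - \frac{66}{91}} = \frac{41387}{- \frac{479069}{660660}} = 41387 \left(- \frac{660660}{479069}\right) = - \frac{27342735420}{479069}$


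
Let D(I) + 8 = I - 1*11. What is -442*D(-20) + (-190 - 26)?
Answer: 17022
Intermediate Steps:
D(I) = -19 + I (D(I) = -8 + (I - 1*11) = -8 + (I - 11) = -8 + (-11 + I) = -19 + I)
-442*D(-20) + (-190 - 26) = -442*(-19 - 20) + (-190 - 26) = -442*(-39) - 216 = 17238 - 216 = 17022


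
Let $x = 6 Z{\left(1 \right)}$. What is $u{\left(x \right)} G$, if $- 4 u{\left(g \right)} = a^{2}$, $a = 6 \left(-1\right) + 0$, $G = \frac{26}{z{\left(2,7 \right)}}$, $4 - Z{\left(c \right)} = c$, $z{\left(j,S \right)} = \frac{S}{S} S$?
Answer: $- \frac{234}{7} \approx -33.429$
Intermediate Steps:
$z{\left(j,S \right)} = S$ ($z{\left(j,S \right)} = 1 S = S$)
$Z{\left(c \right)} = 4 - c$
$x = 18$ ($x = 6 \left(4 - 1\right) = 6 \cdot 3 = 18$)
$G = \frac{26}{7} \approx 3.7143$
$a = -6$ ($a = -6 + 0 = -6$)
$u{\left(g \right)} = -9$ ($u{\left(g \right)} = - \frac{\left(-6\right)^{2}}{4} = \left(- \frac{1}{4}\right) 36 = -9$)
$u{\left(x \right)} G = \left(-9\right) \frac{26}{7} = - \frac{234}{7}$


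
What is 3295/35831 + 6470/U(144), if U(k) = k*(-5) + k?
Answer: -114964325/10319328 ≈ -11.141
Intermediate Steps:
U(k) = -4*k (U(k) = -5*k + k = -4*k)
3295/35831 + 6470/U(144) = 3295/35831 + 6470/((-4*144)) = 3295*(1/35831) + 6470/(-576) = 3295/35831 + 6470*(-1/576) = 3295/35831 - 3235/288 = -114964325/10319328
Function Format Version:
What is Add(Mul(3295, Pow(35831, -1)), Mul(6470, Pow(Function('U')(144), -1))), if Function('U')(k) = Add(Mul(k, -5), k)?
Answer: Rational(-114964325, 10319328) ≈ -11.141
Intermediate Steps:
Function('U')(k) = Mul(-4, k) (Function('U')(k) = Add(Mul(-5, k), k) = Mul(-4, k))
Add(Mul(3295, Pow(35831, -1)), Mul(6470, Pow(Function('U')(144), -1))) = Add(Mul(3295, Pow(35831, -1)), Mul(6470, Pow(Mul(-4, 144), -1))) = Add(Mul(3295, Rational(1, 35831)), Mul(6470, Pow(-576, -1))) = Add(Rational(3295, 35831), Mul(6470, Rational(-1, 576))) = Add(Rational(3295, 35831), Rational(-3235, 288)) = Rational(-114964325, 10319328)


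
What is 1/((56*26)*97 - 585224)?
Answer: -1/443992 ≈ -2.2523e-6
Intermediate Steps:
1/((56*26)*97 - 585224) = 1/(1456*97 - 585224) = 1/(141232 - 585224) = 1/(-443992) = -1/443992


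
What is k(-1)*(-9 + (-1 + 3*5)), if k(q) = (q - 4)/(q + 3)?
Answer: -25/2 ≈ -12.500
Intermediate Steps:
k(q) = (-4 + q)/(3 + q)
k(-1)*(-9 + (-1 + 3*5)) = ((-4 - 1)/(3 - 1))*(-9 + (-1 + 3*5)) = (-5/2)*(-9 + (-1 + 15)) = ((½)*(-5))*(-9 + 14) = -5/2*5 = -25/2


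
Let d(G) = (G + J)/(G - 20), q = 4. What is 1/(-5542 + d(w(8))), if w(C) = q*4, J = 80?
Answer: -1/5566 ≈ -0.00017966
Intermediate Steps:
w(C) = 16 (w(C) = 4*4 = 16)
d(G) = (80 + G)/(-20 + G) (d(G) = (G + 80)/(G - 20) = (80 + G)/(-20 + G))
1/(-5542 + d(w(8))) = 1/(-5542 + (80 + 16)/(-20 + 16)) = 1/(-5542 + 96/(-4)) = 1/(-5542 - ¼*96) = 1/(-5542 - 24) = 1/(-5566) = -1/5566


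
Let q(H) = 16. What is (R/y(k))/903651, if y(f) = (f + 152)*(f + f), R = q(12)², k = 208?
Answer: 1/528635835 ≈ 1.8917e-9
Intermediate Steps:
R = 256 (R = 16² = 256)
y(f) = 2*f*(152 + f) (y(f) = (152 + f)*(2*f) = 2*f*(152 + f))
(R/y(k))/903651 = (256/((2*208*(152 + 208))))/903651 = (256/((2*208*360)))*(1/903651) = (256/149760)*(1/903651) = (256*(1/149760))*(1/903651) = (1/585)*(1/903651) = 1/528635835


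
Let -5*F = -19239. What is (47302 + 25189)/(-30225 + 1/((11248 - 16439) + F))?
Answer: -486849556/202991105 ≈ -2.3984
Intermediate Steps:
F = 19239/5 (F = -⅕*(-19239) = 19239/5 ≈ 3847.8)
(47302 + 25189)/(-30225 + 1/((11248 - 16439) + F)) = (47302 + 25189)/(-30225 + 1/((11248 - 16439) + 19239/5)) = 72491/(-30225 + 1/(-5191 + 19239/5)) = 72491/(-30225 + 1/(-6716/5)) = 72491/(-30225 - 5/6716) = 72491/(-202991105/6716) = 72491*(-6716/202991105) = -486849556/202991105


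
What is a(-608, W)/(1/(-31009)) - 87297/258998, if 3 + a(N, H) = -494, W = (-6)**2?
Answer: 3991540596757/258998 ≈ 1.5411e+7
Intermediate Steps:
W = 36
a(N, H) = -497 (a(N, H) = -3 - 494 = -497)
a(-608, W)/(1/(-31009)) - 87297/258998 = -497/(1/(-31009)) - 87297/258998 = -497/(-1/31009) - 87297*1/258998 = -497*(-31009) - 87297/258998 = 15411473 - 87297/258998 = 3991540596757/258998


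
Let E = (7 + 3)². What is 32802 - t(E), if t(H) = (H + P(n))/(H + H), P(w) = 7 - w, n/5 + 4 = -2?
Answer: 6560263/200 ≈ 32801.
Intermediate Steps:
n = -30 (n = -20 + 5*(-2) = -20 - 10 = -30)
E = 100 (E = 10² = 100)
t(H) = (37 + H)/(2*H) (t(H) = (H + (7 - 1*(-30)))/(H + H) = (H + (7 + 30))/((2*H)) = (H + 37)*(1/(2*H)) = (37 + H)*(1/(2*H)) = (37 + H)/(2*H))
32802 - t(E) = 32802 - (37 + 100)/(2*100) = 32802 - 137/(2*100) = 32802 - 1*137/200 = 32802 - 137/200 = 6560263/200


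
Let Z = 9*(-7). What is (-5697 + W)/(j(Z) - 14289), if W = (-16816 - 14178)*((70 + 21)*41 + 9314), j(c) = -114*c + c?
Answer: 404322427/7170 ≈ 56391.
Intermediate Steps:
Z = -63
j(c) = -113*c
W = -404316730 (W = -30994*(91*41 + 9314) = -30994*(3731 + 9314) = -30994*13045 = -404316730)
(-5697 + W)/(j(Z) - 14289) = (-5697 - 404316730)/(-113*(-63) - 14289) = -404322427/(7119 - 14289) = -404322427/(-7170) = -404322427*(-1/7170) = 404322427/7170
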